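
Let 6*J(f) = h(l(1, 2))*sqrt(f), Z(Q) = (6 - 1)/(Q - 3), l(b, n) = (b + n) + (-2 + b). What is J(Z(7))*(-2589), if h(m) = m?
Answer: -863*sqrt(5)/2 ≈ -964.86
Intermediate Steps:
l(b, n) = -2 + n + 2*b
Z(Q) = 5/(-3 + Q)
J(f) = sqrt(f)/3 (J(f) = ((-2 + 2 + 2*1)*sqrt(f))/6 = ((-2 + 2 + 2)*sqrt(f))/6 = (2*sqrt(f))/6 = sqrt(f)/3)
J(Z(7))*(-2589) = (sqrt(5/(-3 + 7))/3)*(-2589) = (sqrt(5/4)/3)*(-2589) = ((sqrt(5)/2)/3)*(-2589) = (sqrt(5)/6)*(-2589) = -863*sqrt(5)/2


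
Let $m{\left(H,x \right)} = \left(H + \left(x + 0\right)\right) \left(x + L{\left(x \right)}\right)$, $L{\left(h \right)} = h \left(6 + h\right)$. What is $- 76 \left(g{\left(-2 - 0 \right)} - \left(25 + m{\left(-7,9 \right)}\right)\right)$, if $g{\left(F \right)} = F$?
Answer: $23940$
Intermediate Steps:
$m{\left(H,x \right)} = \left(H + x\right) \left(x + x \left(6 + x\right)\right)$ ($m{\left(H,x \right)} = \left(H + \left(x + 0\right)\right) \left(x + x \left(6 + x\right)\right) = \left(H + x\right) \left(x + x \left(6 + x\right)\right)$)
$- 76 \left(g{\left(-2 - 0 \right)} - \left(25 + m{\left(-7,9 \right)}\right)\right) = - 76 \left(\left(-2 - 0\right) - \left(25 + 9 \left(-7 + 9 - 7 \left(6 + 9\right) + 9 \left(6 + 9\right)\right)\right)\right) = - 76 \left(\left(-2 + 0\right) - \left(25 + 9 \left(-7 + 9 - 105 + 9 \cdot 15\right)\right)\right) = - 76 \left(-2 - \left(25 + 9 \left(-7 + 9 - 105 + 135\right)\right)\right) = - 76 \left(-2 - \left(25 + 9 \cdot 32\right)\right) = - 76 \left(-2 - 313\right) = \left(-76\right) \left(-315\right) = 23940$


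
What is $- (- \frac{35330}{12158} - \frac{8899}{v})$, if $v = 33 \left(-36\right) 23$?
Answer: $\frac{38961949}{15100236} \approx 2.5802$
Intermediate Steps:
$v = -27324$ ($v = \left(-1188\right) 23 = -27324$)
$- (- \frac{35330}{12158} - \frac{8899}{v}) = - (- \frac{35330}{12158} - \frac{8899}{-27324}) = - (\left(-35330\right) \frac{1}{12158} - - \frac{809}{2484}) = - (- \frac{17665}{6079} + \frac{809}{2484}) = \left(-1\right) \left(- \frac{38961949}{15100236}\right) = \frac{38961949}{15100236}$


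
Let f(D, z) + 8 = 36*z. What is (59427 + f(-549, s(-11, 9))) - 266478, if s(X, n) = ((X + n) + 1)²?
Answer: -207023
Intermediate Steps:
s(X, n) = (1 + X + n)²
f(D, z) = -8 + 36*z
(59427 + f(-549, s(-11, 9))) - 266478 = (59427 + (-8 + 36*(1 - 11 + 9)²)) - 266478 = (59427 + (-8 + 36*(-1)²)) - 266478 = (59427 + (-8 + 36*1)) - 266478 = (59427 + (-8 + 36)) - 266478 = (59427 + 28) - 266478 = 59455 - 266478 = -207023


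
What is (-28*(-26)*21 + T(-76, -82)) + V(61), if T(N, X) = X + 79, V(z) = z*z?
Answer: 19006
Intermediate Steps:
V(z) = z²
T(N, X) = 79 + X
(-28*(-26)*21 + T(-76, -82)) + V(61) = (-28*(-26)*21 + (79 - 82)) + 61² = (728*21 - 3) + 3721 = (15288 - 3) + 3721 = 15285 + 3721 = 19006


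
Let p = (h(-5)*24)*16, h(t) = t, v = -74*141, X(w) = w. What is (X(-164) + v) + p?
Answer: -12518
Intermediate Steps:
v = -10434
p = -1920 (p = -5*24*16 = -120*16 = -1920)
(X(-164) + v) + p = (-164 - 10434) - 1920 = -10598 - 1920 = -12518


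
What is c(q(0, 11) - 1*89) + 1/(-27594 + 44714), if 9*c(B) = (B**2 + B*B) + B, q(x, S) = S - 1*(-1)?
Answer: 22410081/17120 ≈ 1309.0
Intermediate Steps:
q(x, S) = 1 + S (q(x, S) = S + 1 = 1 + S)
c(B) = B/9 + 2*B**2/9 (c(B) = ((B**2 + B*B) + B)/9 = ((B**2 + B**2) + B)/9 = (2*B**2 + B)/9 = (B + 2*B**2)/9 = B/9 + 2*B**2/9)
c(q(0, 11) - 1*89) + 1/(-27594 + 44714) = ((1 + 11) - 1*89)*(1 + 2*((1 + 11) - 1*89))/9 + 1/(-27594 + 44714) = (12 - 89)*(1 + 2*(12 - 89))/9 + 1/17120 = (1/9)*(-77)*(1 + 2*(-77)) + 1/17120 = (1/9)*(-77)*(1 - 154) + 1/17120 = (1/9)*(-77)*(-153) + 1/17120 = 1309 + 1/17120 = 22410081/17120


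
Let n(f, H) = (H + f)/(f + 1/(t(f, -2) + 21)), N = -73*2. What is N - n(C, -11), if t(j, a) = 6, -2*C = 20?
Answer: -39841/269 ≈ -148.11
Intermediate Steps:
C = -10 (C = -½*20 = -10)
N = -146
n(f, H) = (H + f)/(1/27 + f) (n(f, H) = (H + f)/(f + 1/(6 + 21)) = (H + f)/(f + 1/27) = (H + f)/(1/27 + f))
N - n(C, -11) = -146 - 27*(-11 - 10)/(1 + 27*(-10)) = -146 - 27*(-21)/(1 - 270) = -146 - 27*(-21)/(-269) = -146 - 27*(-1)*(-21)/269 = -146 - 1*567/269 = -146 - 567/269 = -39841/269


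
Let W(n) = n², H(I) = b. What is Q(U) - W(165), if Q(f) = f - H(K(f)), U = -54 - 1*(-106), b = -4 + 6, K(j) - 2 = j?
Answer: -27175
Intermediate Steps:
K(j) = 2 + j
b = 2
H(I) = 2
U = 52 (U = -54 + 106 = 52)
Q(f) = -2 + f (Q(f) = f - 1*2 = f - 2 = -2 + f)
Q(U) - W(165) = (-2 + 52) - 1*165² = 50 - 1*27225 = 50 - 27225 = -27175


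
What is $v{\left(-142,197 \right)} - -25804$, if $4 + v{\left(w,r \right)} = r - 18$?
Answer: $25979$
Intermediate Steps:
$v{\left(w,r \right)} = -22 + r$ ($v{\left(w,r \right)} = -4 + \left(r - 18\right) = -4 + \left(-18 + r\right) = -22 + r$)
$v{\left(-142,197 \right)} - -25804 = \left(-22 + 197\right) - -25804 = 175 + 25804 = 25979$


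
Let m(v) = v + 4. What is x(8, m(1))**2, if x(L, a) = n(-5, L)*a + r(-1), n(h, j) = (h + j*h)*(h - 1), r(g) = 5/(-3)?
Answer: 16362025/9 ≈ 1.8180e+6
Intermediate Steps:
r(g) = -5/3 (r(g) = 5*(-1/3) = -5/3)
m(v) = 4 + v
n(h, j) = (-1 + h)*(h + h*j) (n(h, j) = (h + h*j)*(-1 + h) = (-1 + h)*(h + h*j))
x(L, a) = -5/3 + a*(30 + 30*L) (x(L, a) = (-5*(-1 - 5 - L - 5*L))*a - 5/3 = (-5*(-6 - 6*L))*a - 5/3 = (30 + 30*L)*a - 5/3 = a*(30 + 30*L) - 5/3 = -5/3 + a*(30 + 30*L))
x(8, m(1))**2 = (-5/3 + 30*(4 + 1)*(1 + 8))**2 = (-5/3 + 30*5*9)**2 = (-5/3 + 1350)**2 = (4045/3)**2 = 16362025/9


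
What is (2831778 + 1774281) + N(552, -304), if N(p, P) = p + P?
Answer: 4606307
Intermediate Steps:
N(p, P) = P + p
(2831778 + 1774281) + N(552, -304) = (2831778 + 1774281) + (-304 + 552) = 4606059 + 248 = 4606307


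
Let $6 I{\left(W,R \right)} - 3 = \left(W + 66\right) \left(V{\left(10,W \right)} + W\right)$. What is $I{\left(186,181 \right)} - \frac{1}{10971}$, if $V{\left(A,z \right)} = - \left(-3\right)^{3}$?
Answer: $\frac{196304101}{21942} \approx 8946.5$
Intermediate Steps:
$V{\left(A,z \right)} = 27$ ($V{\left(A,z \right)} = \left(-1\right) \left(-27\right) = 27$)
$I{\left(W,R \right)} = \frac{1}{2} + \frac{\left(27 + W\right) \left(66 + W\right)}{6}$ ($I{\left(W,R \right)} = \frac{1}{2} + \frac{\left(W + 66\right) \left(27 + W\right)}{6} = \frac{1}{2} + \frac{\left(66 + W\right) \left(27 + W\right)}{6} = \frac{1}{2} + \frac{\left(27 + W\right) \left(66 + W\right)}{6}$)
$I{\left(186,181 \right)} - \frac{1}{10971} = \left(\frac{595}{2} + \frac{186^{2}}{6} + \frac{31}{2} \cdot 186\right) - \frac{1}{10971} = \left(\frac{595}{2} + \frac{1}{6} \cdot 34596 + 2883\right) - \frac{1}{10971} = \left(\frac{595}{2} + 5766 + 2883\right) - \frac{1}{10971} = \frac{17893}{2} - \frac{1}{10971} = \frac{196304101}{21942}$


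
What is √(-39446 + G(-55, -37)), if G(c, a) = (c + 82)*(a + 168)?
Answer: I*√35909 ≈ 189.5*I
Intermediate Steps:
G(c, a) = (82 + c)*(168 + a)
√(-39446 + G(-55, -37)) = √(-39446 + (13776 + 82*(-37) + 168*(-55) - 37*(-55))) = √(-39446 + (13776 - 3034 - 9240 + 2035)) = √(-39446 + 3537) = √(-35909) = I*√35909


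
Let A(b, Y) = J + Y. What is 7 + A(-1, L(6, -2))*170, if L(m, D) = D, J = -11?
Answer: -2203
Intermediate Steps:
A(b, Y) = -11 + Y
7 + A(-1, L(6, -2))*170 = 7 + (-11 - 2)*170 = 7 - 13*170 = 7 - 2210 = -2203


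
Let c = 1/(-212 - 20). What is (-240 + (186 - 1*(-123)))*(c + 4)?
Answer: 63963/232 ≈ 275.70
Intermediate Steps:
c = -1/232 (c = 1/(-232) = -1/232 ≈ -0.0043103)
(-240 + (186 - 1*(-123)))*(c + 4) = (-240 + (186 - 1*(-123)))*(-1/232 + 4) = (-240 + (186 + 123))*(927/232) = (-240 + 309)*(927/232) = 69*(927/232) = 63963/232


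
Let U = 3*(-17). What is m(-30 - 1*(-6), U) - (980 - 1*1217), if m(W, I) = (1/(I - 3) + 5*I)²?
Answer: 190331533/2916 ≈ 65271.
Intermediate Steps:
U = -51
m(W, I) = (1/(-3 + I) + 5*I)²
m(-30 - 1*(-6), U) - (980 - 1*1217) = (1 - 15*(-51) + 5*(-51)²)²/(-3 - 51)² - (980 - 1*1217) = (1 + 765 + 5*2601)²/(-54)² - (980 - 1217) = (1 + 765 + 13005)²/2916 - 1*(-237) = (1/2916)*13771² + 237 = (1/2916)*189640441 + 237 = 189640441/2916 + 237 = 190331533/2916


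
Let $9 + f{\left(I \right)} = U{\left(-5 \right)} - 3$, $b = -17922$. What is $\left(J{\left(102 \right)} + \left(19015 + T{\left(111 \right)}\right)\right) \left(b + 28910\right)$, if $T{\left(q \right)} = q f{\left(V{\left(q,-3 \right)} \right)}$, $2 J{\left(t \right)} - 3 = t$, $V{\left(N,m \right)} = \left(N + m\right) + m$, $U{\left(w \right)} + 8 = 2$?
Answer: $187559666$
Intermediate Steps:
$U{\left(w \right)} = -6$ ($U{\left(w \right)} = -8 + 2 = -6$)
$V{\left(N,m \right)} = N + 2 m$
$J{\left(t \right)} = \frac{3}{2} + \frac{t}{2}$
$f{\left(I \right)} = -18$ ($f{\left(I \right)} = -9 - 9 = -18$)
$T{\left(q \right)} = - 18 q$ ($T{\left(q \right)} = q \left(-18\right) = - 18 q$)
$\left(J{\left(102 \right)} + \left(19015 + T{\left(111 \right)}\right)\right) \left(b + 28910\right) = \left(\left(\frac{3}{2} + \frac{1}{2} \cdot 102\right) + \left(19015 - 1998\right)\right) \left(-17922 + 28910\right) = \left(\left(\frac{3}{2} + 51\right) + \left(19015 - 1998\right)\right) 10988 = \left(\frac{105}{2} + 17017\right) 10988 = \frac{34139}{2} \cdot 10988 = 187559666$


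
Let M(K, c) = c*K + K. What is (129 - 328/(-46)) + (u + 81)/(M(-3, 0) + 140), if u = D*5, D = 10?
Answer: 431960/3151 ≈ 137.09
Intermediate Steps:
M(K, c) = K + K*c (M(K, c) = K*c + K = K + K*c)
u = 50 (u = 10*5 = 50)
(129 - 328/(-46)) + (u + 81)/(M(-3, 0) + 140) = (129 - 328/(-46)) + (50 + 81)/(-3*(1 + 0) + 140) = (129 - 328*(-1/46)) + 131/(-3*1 + 140) = (129 + 164/23) + 131/(-3 + 140) = 3131/23 + 131/137 = 431960/3151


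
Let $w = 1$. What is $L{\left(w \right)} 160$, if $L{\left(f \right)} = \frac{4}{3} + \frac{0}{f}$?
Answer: $\frac{640}{3} \approx 213.33$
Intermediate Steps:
$L{\left(f \right)} = \frac{4}{3}$ ($L{\left(f \right)} = 4 \cdot \frac{1}{3} + 0 = \frac{4}{3} + 0 = \frac{4}{3}$)
$L{\left(w \right)} 160 = \frac{4}{3} \cdot 160 = \frac{640}{3}$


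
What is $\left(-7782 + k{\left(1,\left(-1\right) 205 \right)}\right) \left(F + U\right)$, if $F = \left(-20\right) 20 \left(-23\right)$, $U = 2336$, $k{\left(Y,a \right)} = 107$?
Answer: $-88538800$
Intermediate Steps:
$F = 9200$ ($F = \left(-400\right) \left(-23\right) = 9200$)
$\left(-7782 + k{\left(1,\left(-1\right) 205 \right)}\right) \left(F + U\right) = \left(-7782 + 107\right) \left(9200 + 2336\right) = \left(-7675\right) 11536 = -88538800$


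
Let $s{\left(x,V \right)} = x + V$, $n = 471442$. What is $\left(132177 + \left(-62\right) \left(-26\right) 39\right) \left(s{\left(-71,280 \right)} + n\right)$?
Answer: $91993169295$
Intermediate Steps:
$s{\left(x,V \right)} = V + x$
$\left(132177 + \left(-62\right) \left(-26\right) 39\right) \left(s{\left(-71,280 \right)} + n\right) = \left(132177 + \left(-62\right) \left(-26\right) 39\right) \left(\left(280 - 71\right) + 471442\right) = \left(132177 + 1612 \cdot 39\right) \left(209 + 471442\right) = \left(132177 + 62868\right) 471651 = 195045 \cdot 471651 = 91993169295$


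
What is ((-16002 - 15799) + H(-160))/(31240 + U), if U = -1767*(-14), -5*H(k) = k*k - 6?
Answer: -184599/279890 ≈ -0.65954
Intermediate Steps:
H(k) = 6/5 - k²/5 (H(k) = -(k*k - 6)/5 = -(k² - 6)/5 = -(-6 + k²)/5 = 6/5 - k²/5)
U = 24738
((-16002 - 15799) + H(-160))/(31240 + U) = ((-16002 - 15799) + (6/5 - ⅕*(-160)²))/(31240 + 24738) = (-31801 + (6/5 - ⅕*25600))/55978 = (-31801 + (6/5 - 5120))*(1/55978) = (-31801 - 25594/5)*(1/55978) = -184599/5*1/55978 = -184599/279890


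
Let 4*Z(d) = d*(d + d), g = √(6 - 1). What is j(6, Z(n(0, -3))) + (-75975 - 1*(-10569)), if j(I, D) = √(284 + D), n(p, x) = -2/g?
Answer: -65406 + 3*√790/5 ≈ -65389.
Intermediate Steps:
g = √5 ≈ 2.2361
n(p, x) = -2*√5/5
Z(d) = d²/2 (Z(d) = (d*(d + d))/4 = (d*(2*d))/4 = (2*d²)/4 = d²/2)
j(6, Z(n(0, -3))) + (-75975 - 1*(-10569)) = √(284 + (-2*√5/5)²/2) + (-75975 - 1*(-10569)) = √(284 + (½)*(⅘)) + (-75975 + 10569) = √(284 + ⅖) - 65406 = √(1422/5) - 65406 = 3*√790/5 - 65406 = -65406 + 3*√790/5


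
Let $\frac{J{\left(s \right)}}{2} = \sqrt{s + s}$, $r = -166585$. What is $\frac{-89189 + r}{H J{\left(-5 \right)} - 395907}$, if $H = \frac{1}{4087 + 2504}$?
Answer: $\frac{4398982144802420058}{6809088586026303409} + \frac{3371612868 i \sqrt{10}}{6809088586026303409} \approx 0.64605 + 1.5658 \cdot 10^{-9} i$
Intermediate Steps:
$J{\left(s \right)} = 2 \sqrt{2} \sqrt{s}$ ($J{\left(s \right)} = 2 \sqrt{s + s} = 2 \sqrt{2 s} = 2 \sqrt{2} \sqrt{s}$)
$H = \frac{1}{6591} \approx 0.00015172$
$\frac{-89189 + r}{H J{\left(-5 \right)} - 395907} = \frac{-89189 - 166585}{\frac{2 \sqrt{2} \sqrt{-5}}{6591} - 395907} = - \frac{255774}{\frac{2 \sqrt{2} i \sqrt{5}}{6591} - 395907} = - \frac{255774}{\frac{2 i \sqrt{10}}{6591} - 395907} = - \frac{255774}{-395907 + \frac{2 i \sqrt{10}}{6591}}$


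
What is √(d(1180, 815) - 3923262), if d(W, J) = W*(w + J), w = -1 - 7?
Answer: I*√2971002 ≈ 1723.7*I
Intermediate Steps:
w = -8
d(W, J) = W*(-8 + J)
√(d(1180, 815) - 3923262) = √(1180*(-8 + 815) - 3923262) = √(1180*807 - 3923262) = √(952260 - 3923262) = √(-2971002) = I*√2971002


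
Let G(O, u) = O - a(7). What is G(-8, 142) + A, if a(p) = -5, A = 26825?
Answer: 26822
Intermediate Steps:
G(O, u) = 5 + O (G(O, u) = O - 1*(-5) = O + 5 = 5 + O)
G(-8, 142) + A = (5 - 8) + 26825 = -3 + 26825 = 26822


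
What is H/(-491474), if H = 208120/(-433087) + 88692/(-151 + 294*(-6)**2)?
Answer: -18120018122/1110337242741527 ≈ -1.6319e-5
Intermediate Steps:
H = 36240036244/4518396671 (H = 208120*(-1/433087) + 88692/(-151 + 294*36) = -208120/433087 + 88692/(-151 + 10584) = -208120/433087 + 88692/10433 = 36240036244/4518396671 ≈ 8.0206)
H/(-491474) = (36240036244/4518396671)/(-491474) = (36240036244/4518396671)*(-1/491474) = -18120018122/1110337242741527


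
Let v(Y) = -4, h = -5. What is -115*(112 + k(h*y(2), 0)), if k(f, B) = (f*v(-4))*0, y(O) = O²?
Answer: -12880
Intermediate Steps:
k(f, B) = 0 (k(f, B) = (f*(-4))*0 = -4*f*0 = 0)
-115*(112 + k(h*y(2), 0)) = -115*(112 + 0) = -115*112 = -12880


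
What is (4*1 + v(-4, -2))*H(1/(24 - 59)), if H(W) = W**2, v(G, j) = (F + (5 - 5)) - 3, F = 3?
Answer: 4/1225 ≈ 0.0032653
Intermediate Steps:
v(G, j) = 0 (v(G, j) = (3 + (5 - 5)) - 3 = (3 + 0) - 3 = 3 - 3 = 0)
(4*1 + v(-4, -2))*H(1/(24 - 59)) = (4*1 + 0)*(1/(24 - 59))**2 = (4 + 0)*(1/(-35))**2 = 4*(-1/35)**2 = 4*(1/1225) = 4/1225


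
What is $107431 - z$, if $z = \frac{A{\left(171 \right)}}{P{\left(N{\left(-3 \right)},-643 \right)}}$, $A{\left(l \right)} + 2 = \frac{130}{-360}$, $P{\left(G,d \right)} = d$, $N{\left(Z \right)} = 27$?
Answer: $\frac{2486812703}{23148} \approx 1.0743 \cdot 10^{5}$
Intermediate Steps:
$A{\left(l \right)} = - \frac{85}{36}$ ($A{\left(l \right)} = -2 + \frac{130}{-360} = -2 + 130 \left(- \frac{1}{360}\right) = -2 - \frac{13}{36} = - \frac{85}{36}$)
$z = \frac{85}{23148}$ ($z = - \frac{85}{36 \left(-643\right)} = \left(- \frac{85}{36}\right) \left(- \frac{1}{643}\right) = \frac{85}{23148} \approx 0.003672$)
$107431 - z = 107431 - \frac{85}{23148} = \frac{2486812703}{23148}$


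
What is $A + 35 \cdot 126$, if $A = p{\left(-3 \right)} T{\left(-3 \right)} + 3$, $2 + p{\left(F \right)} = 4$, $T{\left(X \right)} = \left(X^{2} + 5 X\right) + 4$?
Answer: $4409$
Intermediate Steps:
$T{\left(X \right)} = 4 + X^{2} + 5 X$
$p{\left(F \right)} = 2$ ($p{\left(F \right)} = -2 + 4 = 2$)
$A = -1$ ($A = 2 \left(4 + \left(-3\right)^{2} + 5 \left(-3\right)\right) + 3 = 2 \left(4 + 9 - 15\right) + 3 = 2 \left(-2\right) + 3 = -4 + 3 = -1$)
$A + 35 \cdot 126 = -1 + 35 \cdot 126 = -1 + 4410 = 4409$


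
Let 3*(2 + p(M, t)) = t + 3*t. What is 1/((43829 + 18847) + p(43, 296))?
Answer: 3/189206 ≈ 1.5856e-5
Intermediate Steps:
p(M, t) = -2 + 4*t/3 (p(M, t) = -2 + (t + 3*t)/3 = -2 + (4*t)/3 = -2 + 4*t/3)
1/((43829 + 18847) + p(43, 296)) = 1/((43829 + 18847) + (-2 + (4/3)*296)) = 1/(62676 + (-2 + 1184/3)) = 1/(62676 + 1178/3) = 1/(189206/3) = 3/189206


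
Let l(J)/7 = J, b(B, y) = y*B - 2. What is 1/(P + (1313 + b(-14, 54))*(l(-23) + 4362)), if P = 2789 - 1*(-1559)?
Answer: 1/2335903 ≈ 4.2810e-7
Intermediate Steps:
b(B, y) = -2 + B*y (b(B, y) = B*y - 2 = -2 + B*y)
l(J) = 7*J
P = 4348 (P = 2789 + 1559 = 4348)
1/(P + (1313 + b(-14, 54))*(l(-23) + 4362)) = 1/(4348 + (1313 + (-2 - 14*54))*(7*(-23) + 4362)) = 1/(4348 + (1313 + (-2 - 756))*(-161 + 4362)) = 1/(4348 + (1313 - 758)*4201) = 1/(4348 + 555*4201) = 1/(4348 + 2331555) = 1/2335903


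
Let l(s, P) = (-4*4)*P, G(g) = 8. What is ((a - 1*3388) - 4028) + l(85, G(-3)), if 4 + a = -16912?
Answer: -24460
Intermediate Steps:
a = -16916 (a = -4 - 16912 = -16916)
l(s, P) = -16*P
((a - 1*3388) - 4028) + l(85, G(-3)) = ((-16916 - 1*3388) - 4028) - 16*8 = ((-16916 - 3388) - 4028) - 128 = (-20304 - 4028) - 128 = -24332 - 128 = -24460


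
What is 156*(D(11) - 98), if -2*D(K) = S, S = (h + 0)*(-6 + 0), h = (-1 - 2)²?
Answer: -11076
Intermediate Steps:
h = 9 (h = (-3)² = 9)
S = -54 (S = (9 + 0)*(-6 + 0) = 9*(-6) = -54)
D(K) = 27 (D(K) = -½*(-54) = 27)
156*(D(11) - 98) = 156*(27 - 98) = 156*(-71) = -11076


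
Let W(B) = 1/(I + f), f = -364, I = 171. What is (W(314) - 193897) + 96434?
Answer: -18810360/193 ≈ -97463.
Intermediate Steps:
W(B) = -1/193 (W(B) = 1/(171 - 364) = 1/(-193) = -1/193)
(W(314) - 193897) + 96434 = (-1/193 - 193897) + 96434 = -37422122/193 + 96434 = -18810360/193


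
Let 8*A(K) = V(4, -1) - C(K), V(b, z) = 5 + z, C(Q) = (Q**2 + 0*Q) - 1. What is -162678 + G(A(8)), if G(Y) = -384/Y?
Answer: -9594930/59 ≈ -1.6263e+5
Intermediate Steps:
C(Q) = -1 + Q**2 (C(Q) = (Q**2 + 0) - 1 = Q**2 - 1 = -1 + Q**2)
A(K) = 5/8 - K**2/8 (A(K) = ((5 - 1) - (-1 + K**2))/8 = (4 + (1 - K**2))/8 = (5 - K**2)/8 = 5/8 - K**2/8)
-162678 + G(A(8)) = -162678 - 384/(5/8 - 1/8*8**2) = -162678 - 384/(5/8 - 1/8*64) = -162678 - 384/(5/8 - 8) = -162678 - 384/(-59/8) = -162678 - 384*(-8/59) = -162678 + 3072/59 = -9594930/59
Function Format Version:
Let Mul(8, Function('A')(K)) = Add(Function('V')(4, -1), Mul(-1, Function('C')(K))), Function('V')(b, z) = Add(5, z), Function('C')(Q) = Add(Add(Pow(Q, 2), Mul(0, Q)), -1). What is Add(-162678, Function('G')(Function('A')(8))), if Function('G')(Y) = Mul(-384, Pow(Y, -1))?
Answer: Rational(-9594930, 59) ≈ -1.6263e+5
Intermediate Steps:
Function('C')(Q) = Add(-1, Pow(Q, 2)) (Function('C')(Q) = Add(Add(Pow(Q, 2), 0), -1) = Add(Pow(Q, 2), -1) = Add(-1, Pow(Q, 2)))
Function('A')(K) = Add(Rational(5, 8), Mul(Rational(-1, 8), Pow(K, 2))) (Function('A')(K) = Mul(Rational(1, 8), Add(Add(5, -1), Mul(-1, Add(-1, Pow(K, 2))))) = Mul(Rational(1, 8), Add(4, Add(1, Mul(-1, Pow(K, 2))))) = Mul(Rational(1, 8), Add(5, Mul(-1, Pow(K, 2)))) = Add(Rational(5, 8), Mul(Rational(-1, 8), Pow(K, 2))))
Add(-162678, Function('G')(Function('A')(8))) = Add(-162678, Mul(-384, Pow(Add(Rational(5, 8), Mul(Rational(-1, 8), Pow(8, 2))), -1))) = Add(-162678, Mul(-384, Pow(Add(Rational(5, 8), Mul(Rational(-1, 8), 64)), -1))) = Add(-162678, Mul(-384, Pow(Add(Rational(5, 8), -8), -1))) = Add(-162678, Mul(-384, Pow(Rational(-59, 8), -1))) = Add(-162678, Mul(-384, Rational(-8, 59))) = Add(-162678, Rational(3072, 59)) = Rational(-9594930, 59)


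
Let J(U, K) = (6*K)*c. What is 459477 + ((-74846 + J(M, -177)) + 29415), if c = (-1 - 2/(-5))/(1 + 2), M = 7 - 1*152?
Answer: 2071292/5 ≈ 4.1426e+5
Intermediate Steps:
M = -145 (M = 7 - 152 = -145)
c = -1/5 (c = (-1 - 2*(-1/5))/3 = (-1 + 2/5)*(1/3) = -3/5*1/3 = -1/5 ≈ -0.20000)
J(U, K) = -6*K/5 (J(U, K) = (6*K)*(-1/5) = -6*K/5)
459477 + ((-74846 + J(M, -177)) + 29415) = 459477 + ((-74846 - 6/5*(-177)) + 29415) = 459477 + ((-74846 + 1062/5) + 29415) = 459477 + (-373168/5 + 29415) = 459477 - 226093/5 = 2071292/5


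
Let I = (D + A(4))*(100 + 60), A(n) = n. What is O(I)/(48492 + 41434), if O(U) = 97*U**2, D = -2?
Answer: 4966400/44963 ≈ 110.46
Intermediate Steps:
I = 320 (I = (-2 + 4)*(100 + 60) = 2*160 = 320)
O(I)/(48492 + 41434) = (97*320**2)/(48492 + 41434) = (97*102400)/89926 = 9932800*(1/89926) = 4966400/44963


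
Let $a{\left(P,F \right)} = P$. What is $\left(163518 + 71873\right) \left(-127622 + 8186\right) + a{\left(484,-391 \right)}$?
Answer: $-28114158992$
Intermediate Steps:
$\left(163518 + 71873\right) \left(-127622 + 8186\right) + a{\left(484,-391 \right)} = \left(163518 + 71873\right) \left(-127622 + 8186\right) + 484 = 235391 \left(-119436\right) + 484 = -28114159476 + 484 = -28114158992$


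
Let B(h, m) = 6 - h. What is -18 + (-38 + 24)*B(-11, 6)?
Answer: -256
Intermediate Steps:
-18 + (-38 + 24)*B(-11, 6) = -18 + (-38 + 24)*(6 - 1*(-11)) = -18 - 14*(6 + 11) = -18 - 14*17 = -18 - 238 = -256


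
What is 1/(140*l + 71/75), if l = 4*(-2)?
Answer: -75/83929 ≈ -0.00089361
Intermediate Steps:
l = -8
1/(140*l + 71/75) = 1/(140*(-8) + 71/75) = 1/(-1120 + 71*(1/75)) = 1/(-1120 + 71/75) = 1/(-83929/75) = -75/83929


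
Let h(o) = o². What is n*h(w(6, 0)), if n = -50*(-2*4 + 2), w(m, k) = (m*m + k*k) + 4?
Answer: 480000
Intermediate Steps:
w(m, k) = 4 + k² + m² (w(m, k) = (m² + k²) + 4 = (k² + m²) + 4 = 4 + k² + m²)
n = 300 (n = -50*(-2*4 + 2) = -50*(-8 + 2) = -50*(-6) = 300)
n*h(w(6, 0)) = 300*(4 + 0² + 6²)² = 300*(4 + 0 + 36)² = 300*40² = 300*1600 = 480000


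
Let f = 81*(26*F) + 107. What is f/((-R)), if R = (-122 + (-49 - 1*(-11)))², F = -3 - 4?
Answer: 2927/5120 ≈ 0.57168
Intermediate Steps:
F = -7
R = 25600 (R = (-122 + (-49 + 11))² = (-122 - 38)² = (-160)² = 25600)
f = -14635 (f = 81*(26*(-7)) + 107 = 81*(-182) + 107 = -14742 + 107 = -14635)
f/((-R)) = -14635/((-1*25600)) = -14635/(-25600) = -14635*(-1/25600) = 2927/5120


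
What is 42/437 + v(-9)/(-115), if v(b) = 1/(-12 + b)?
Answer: 4429/45885 ≈ 0.096524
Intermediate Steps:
42/437 + v(-9)/(-115) = 42/437 + 1/(-12 - 9*(-115)) = 42*(1/437) - 1/115/(-21) = 42/437 - 1/21*(-1/115) = 42/437 + 1/2415 = 4429/45885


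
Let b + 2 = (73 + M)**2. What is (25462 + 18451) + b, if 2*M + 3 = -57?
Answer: 45760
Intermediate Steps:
M = -30 (M = -3/2 + (1/2)*(-57) = -3/2 - 57/2 = -30)
b = 1847 (b = -2 + (73 - 30)**2 = -2 + 43**2 = -2 + 1849 = 1847)
(25462 + 18451) + b = (25462 + 18451) + 1847 = 43913 + 1847 = 45760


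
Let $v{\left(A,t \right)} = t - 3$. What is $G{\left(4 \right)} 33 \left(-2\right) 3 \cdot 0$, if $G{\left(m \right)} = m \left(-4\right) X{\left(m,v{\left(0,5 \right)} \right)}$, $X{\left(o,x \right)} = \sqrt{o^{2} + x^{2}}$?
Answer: $0$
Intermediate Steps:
$v{\left(A,t \right)} = -3 + t$
$G{\left(m \right)} = - 4 m \sqrt{4 + m^{2}}$ ($G{\left(m \right)} = m \left(-4\right) \sqrt{m^{2} + \left(-3 + 5\right)^{2}} = - 4 m \sqrt{m^{2} + 2^{2}} = - 4 m \sqrt{m^{2} + 4} = - 4 m \sqrt{4 + m^{2}}$)
$G{\left(4 \right)} 33 \left(-2\right) 3 \cdot 0 = \left(-4\right) 4 \sqrt{4 + 4^{2}} \cdot 33 \left(-2\right) 3 \cdot 0 = \left(-4\right) 4 \sqrt{4 + 16} \cdot 33 \left(\left(-6\right) 0\right) = \left(-4\right) 4 \sqrt{20} \cdot 33 \cdot 0 = \left(-4\right) 4 \cdot 2 \sqrt{5} \cdot 33 \cdot 0 = - 32 \sqrt{5} \cdot 33 \cdot 0 = - 1056 \sqrt{5} \cdot 0 = 0$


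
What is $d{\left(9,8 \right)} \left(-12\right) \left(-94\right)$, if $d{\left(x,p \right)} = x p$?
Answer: $81216$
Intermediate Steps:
$d{\left(x,p \right)} = p x$
$d{\left(9,8 \right)} \left(-12\right) \left(-94\right) = 8 \cdot 9 \left(-12\right) \left(-94\right) = 72 \left(-12\right) \left(-94\right) = \left(-864\right) \left(-94\right) = 81216$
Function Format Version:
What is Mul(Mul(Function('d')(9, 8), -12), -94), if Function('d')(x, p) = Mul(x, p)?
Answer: 81216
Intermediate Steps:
Function('d')(x, p) = Mul(p, x)
Mul(Mul(Function('d')(9, 8), -12), -94) = Mul(Mul(Mul(8, 9), -12), -94) = Mul(Mul(72, -12), -94) = Mul(-864, -94) = 81216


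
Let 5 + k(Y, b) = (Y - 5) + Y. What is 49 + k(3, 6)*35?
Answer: -91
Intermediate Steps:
k(Y, b) = -10 + 2*Y (k(Y, b) = -5 + ((Y - 5) + Y) = -5 + ((-5 + Y) + Y) = -5 + (-5 + 2*Y) = -10 + 2*Y)
49 + k(3, 6)*35 = 49 + (-10 + 2*3)*35 = 49 + (-10 + 6)*35 = 49 - 4*35 = 49 - 140 = -91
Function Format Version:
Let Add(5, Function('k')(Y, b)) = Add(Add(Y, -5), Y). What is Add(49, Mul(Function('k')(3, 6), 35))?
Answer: -91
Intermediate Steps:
Function('k')(Y, b) = Add(-10, Mul(2, Y)) (Function('k')(Y, b) = Add(-5, Add(Add(Y, -5), Y)) = Add(-5, Add(Add(-5, Y), Y)) = Add(-5, Add(-5, Mul(2, Y))) = Add(-10, Mul(2, Y)))
Add(49, Mul(Function('k')(3, 6), 35)) = Add(49, Mul(Add(-10, Mul(2, 3)), 35)) = Add(49, Mul(Add(-10, 6), 35)) = Add(49, Mul(-4, 35)) = Add(49, -140) = -91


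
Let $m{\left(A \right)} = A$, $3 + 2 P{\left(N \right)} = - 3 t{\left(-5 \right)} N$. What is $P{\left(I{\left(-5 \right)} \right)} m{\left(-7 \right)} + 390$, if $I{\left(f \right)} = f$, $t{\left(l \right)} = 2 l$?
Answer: $\frac{1851}{2} \approx 925.5$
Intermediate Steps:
$P{\left(N \right)} = - \frac{3}{2} + 15 N$ ($P{\left(N \right)} = - \frac{3}{2} + \frac{- 3 \cdot 2 \left(-5\right) N}{2} = - \frac{3}{2} + \frac{\left(-3\right) \left(-10\right) N}{2} = - \frac{3}{2} + \frac{30 N}{2} = - \frac{3}{2} + 15 N$)
$P{\left(I{\left(-5 \right)} \right)} m{\left(-7 \right)} + 390 = \left(- \frac{3}{2} + 15 \left(-5\right)\right) \left(-7\right) + 390 = \left(- \frac{3}{2} - 75\right) \left(-7\right) + 390 = \left(- \frac{153}{2}\right) \left(-7\right) + 390 = \frac{1071}{2} + 390 = \frac{1851}{2}$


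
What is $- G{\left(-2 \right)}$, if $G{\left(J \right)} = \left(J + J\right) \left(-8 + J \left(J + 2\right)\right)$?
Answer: $-32$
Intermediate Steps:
$G{\left(J \right)} = 2 J \left(-8 + J \left(2 + J\right)\right)$
$- G{\left(-2 \right)} = - 2 \left(-2\right) \left(-8 + \left(-2\right)^{2} + 2 \left(-2\right)\right) = - 2 \left(-2\right) \left(-8 + 4 - 4\right) = - 2 \left(-2\right) \left(-8\right) = \left(-1\right) 32 = -32$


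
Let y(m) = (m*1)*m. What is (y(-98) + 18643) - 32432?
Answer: -4185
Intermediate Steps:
y(m) = m**2 (y(m) = m*m = m**2)
(y(-98) + 18643) - 32432 = ((-98)**2 + 18643) - 32432 = (9604 + 18643) - 32432 = 28247 - 32432 = -4185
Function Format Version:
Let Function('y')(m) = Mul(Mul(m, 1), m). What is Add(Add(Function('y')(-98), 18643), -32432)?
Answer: -4185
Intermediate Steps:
Function('y')(m) = Pow(m, 2) (Function('y')(m) = Mul(m, m) = Pow(m, 2))
Add(Add(Function('y')(-98), 18643), -32432) = Add(Add(Pow(-98, 2), 18643), -32432) = Add(Add(9604, 18643), -32432) = Add(28247, -32432) = -4185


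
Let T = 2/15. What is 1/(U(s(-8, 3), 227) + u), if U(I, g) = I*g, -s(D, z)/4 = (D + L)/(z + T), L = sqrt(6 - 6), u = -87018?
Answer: -47/3980886 ≈ -1.1806e-5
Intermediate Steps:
L = 0 (L = sqrt(0) = 0)
T = 2/15 (T = 2*(1/15) = 2/15 ≈ 0.13333)
s(D, z) = -4*D/(2/15 + z) (s(D, z) = -4*(D + 0)/(z + 2/15) = -4*D/(2/15 + z))
1/(U(s(-8, 3), 227) + u) = 1/(-60*(-8)/(2 + 15*3)*227 - 87018) = 1/(-60*(-8)/(2 + 45)*227 - 87018) = 1/(-60*(-8)/47*227 - 87018) = 1/(-60*(-8)*1/47*227 - 87018) = 1/((480/47)*227 - 87018) = 1/(108960/47 - 87018) = 1/(-3980886/47) = -47/3980886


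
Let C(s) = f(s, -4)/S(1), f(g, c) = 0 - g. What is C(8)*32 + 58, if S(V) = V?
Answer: -198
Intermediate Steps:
f(g, c) = -g
C(s) = -s (C(s) = -s/1 = -s*1 = -s)
C(8)*32 + 58 = -1*8*32 + 58 = -8*32 + 58 = -256 + 58 = -198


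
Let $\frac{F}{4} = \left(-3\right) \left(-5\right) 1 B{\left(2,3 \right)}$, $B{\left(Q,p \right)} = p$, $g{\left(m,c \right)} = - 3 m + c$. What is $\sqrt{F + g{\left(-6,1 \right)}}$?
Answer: $\sqrt{199} \approx 14.107$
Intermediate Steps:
$g{\left(m,c \right)} = c - 3 m$
$F = 180$ ($F = 4 \left(-3\right) \left(-5\right) 1 \cdot 3 = 4 \cdot 15 \cdot 1 \cdot 3 = 4 \cdot 15 \cdot 3 = 4 \cdot 45 = 180$)
$\sqrt{F + g{\left(-6,1 \right)}} = \sqrt{180 + \left(1 - -18\right)} = \sqrt{180 + \left(1 + 18\right)} = \sqrt{180 + 19} = \sqrt{199}$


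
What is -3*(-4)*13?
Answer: 156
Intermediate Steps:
-3*(-4)*13 = 12*13 = 156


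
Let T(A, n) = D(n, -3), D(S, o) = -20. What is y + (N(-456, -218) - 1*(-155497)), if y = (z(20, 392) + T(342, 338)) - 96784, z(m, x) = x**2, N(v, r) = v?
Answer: 211901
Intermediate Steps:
T(A, n) = -20
y = 56860 (y = (392**2 - 20) - 96784 = (153664 - 20) - 96784 = 153644 - 96784 = 56860)
y + (N(-456, -218) - 1*(-155497)) = 56860 + (-456 - 1*(-155497)) = 56860 + (-456 + 155497) = 56860 + 155041 = 211901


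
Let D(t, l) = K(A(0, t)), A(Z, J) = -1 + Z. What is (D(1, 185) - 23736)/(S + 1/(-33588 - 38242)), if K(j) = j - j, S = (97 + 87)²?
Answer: -568318960/810625493 ≈ -0.70109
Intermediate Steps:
S = 33856 (S = 184² = 33856)
K(j) = 0
D(t, l) = 0
(D(1, 185) - 23736)/(S + 1/(-33588 - 38242)) = (0 - 23736)/(33856 + 1/(-33588 - 38242)) = -23736/(33856 + 1/(-71830)) = -23736/(33856 - 1/71830) = -23736/2431876479/71830 = -23736*71830/2431876479 = -568318960/810625493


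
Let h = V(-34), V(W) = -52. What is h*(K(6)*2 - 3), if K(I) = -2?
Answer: 364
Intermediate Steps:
h = -52
h*(K(6)*2 - 3) = -52*(-2*2 - 3) = -52*(-4 - 3) = -52*(-7) = 364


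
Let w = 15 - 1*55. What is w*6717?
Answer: -268680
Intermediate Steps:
w = -40 (w = 15 - 55 = -40)
w*6717 = -40*6717 = -268680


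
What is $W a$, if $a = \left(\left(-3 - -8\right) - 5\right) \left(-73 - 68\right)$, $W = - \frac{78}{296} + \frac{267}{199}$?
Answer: $0$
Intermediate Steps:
$W = \frac{31755}{29452}$ ($W = \left(-78\right) \frac{1}{296} + 267 \cdot \frac{1}{199} = - \frac{39}{148} + \frac{267}{199} = \frac{31755}{29452} \approx 1.0782$)
$a = 0$ ($a = \left(\left(-3 + 8\right) - 5\right) \left(-141\right) = \left(5 - 5\right) \left(-141\right) = 0 \left(-141\right) = 0$)
$W a = \frac{31755}{29452} \cdot 0 = 0$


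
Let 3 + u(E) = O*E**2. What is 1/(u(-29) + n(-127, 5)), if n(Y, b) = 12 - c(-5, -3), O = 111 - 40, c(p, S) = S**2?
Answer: 1/59711 ≈ 1.6747e-5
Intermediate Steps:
O = 71
u(E) = -3 + 71*E**2
n(Y, b) = 3 (n(Y, b) = 12 - 1*(-3)**2 = 12 - 1*9 = 12 - 9 = 3)
1/(u(-29) + n(-127, 5)) = 1/((-3 + 71*(-29)**2) + 3) = 1/((-3 + 71*841) + 3) = 1/((-3 + 59711) + 3) = 1/(59708 + 3) = 1/59711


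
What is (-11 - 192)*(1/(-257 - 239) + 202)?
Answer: -20338773/496 ≈ -41006.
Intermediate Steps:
(-11 - 192)*(1/(-257 - 239) + 202) = -203*(1/(-496) + 202) = -203*(-1/496 + 202) = -203*100191/496 = -20338773/496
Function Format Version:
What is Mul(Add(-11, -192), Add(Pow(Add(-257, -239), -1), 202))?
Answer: Rational(-20338773, 496) ≈ -41006.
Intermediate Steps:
Mul(Add(-11, -192), Add(Pow(Add(-257, -239), -1), 202)) = Mul(-203, Add(Pow(-496, -1), 202)) = Mul(-203, Add(Rational(-1, 496), 202)) = Mul(-203, Rational(100191, 496)) = Rational(-20338773, 496)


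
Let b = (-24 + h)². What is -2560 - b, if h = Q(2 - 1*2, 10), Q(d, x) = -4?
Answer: -3344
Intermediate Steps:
h = -4
b = 784 (b = (-24 - 4)² = (-28)² = 784)
-2560 - b = -2560 - 1*784 = -2560 - 784 = -3344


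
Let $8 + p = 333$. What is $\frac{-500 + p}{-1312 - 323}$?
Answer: $\frac{35}{327} \approx 0.10703$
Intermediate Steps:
$p = 325$ ($p = -8 + 333 = 325$)
$\frac{-500 + p}{-1312 - 323} = \frac{-500 + 325}{-1312 - 323} = - \frac{175}{-1635} = \left(-175\right) \left(- \frac{1}{1635}\right) = \frac{35}{327}$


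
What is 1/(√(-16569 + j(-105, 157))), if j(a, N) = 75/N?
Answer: -I*√3375186/236478 ≈ -0.0077689*I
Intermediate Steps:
1/(√(-16569 + j(-105, 157))) = 1/(√(-16569 + 75/157)) = 1/(√(-2601258/157)) = 1/(11*I*√3375186/157) = -I*√3375186/236478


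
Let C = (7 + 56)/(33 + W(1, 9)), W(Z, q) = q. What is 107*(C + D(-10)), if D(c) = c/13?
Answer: 2033/26 ≈ 78.192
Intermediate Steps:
D(c) = c/13 (D(c) = c*(1/13) = c/13)
C = 3/2 (C = (7 + 56)/(33 + 9) = 63/42 = 63*(1/42) = 3/2 ≈ 1.5000)
107*(C + D(-10)) = 107*(3/2 + (1/13)*(-10)) = 107*(3/2 - 10/13) = 107*(19/26) = 2033/26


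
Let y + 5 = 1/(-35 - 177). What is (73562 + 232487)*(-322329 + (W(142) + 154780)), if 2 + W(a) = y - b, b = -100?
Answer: -10864945470977/212 ≈ -5.1250e+10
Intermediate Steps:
y = -1061/212 (y = -5 + 1/(-35 - 177) = -5 + 1/(-212) = -5 - 1/212 = -1061/212 ≈ -5.0047)
W(a) = 19715/212 (W(a) = -2 + (-1061/212 - 1*(-100)) = -2 + (-1061/212 + 100) = -2 + 20139/212 = 19715/212)
(73562 + 232487)*(-322329 + (W(142) + 154780)) = (73562 + 232487)*(-322329 + (19715/212 + 154780)) = 306049*(-322329 + 32833075/212) = 306049*(-35500673/212) = -10864945470977/212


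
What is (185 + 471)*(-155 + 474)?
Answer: 209264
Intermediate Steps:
(185 + 471)*(-155 + 474) = 656*319 = 209264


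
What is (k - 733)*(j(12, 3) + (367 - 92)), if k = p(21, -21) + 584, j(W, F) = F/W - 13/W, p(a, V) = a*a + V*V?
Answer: 1205785/6 ≈ 2.0096e+5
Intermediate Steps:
p(a, V) = V² + a² (p(a, V) = a² + V² = V² + a²)
j(W, F) = -13/W + F/W
k = 1466 (k = ((-21)² + 21²) + 584 = (441 + 441) + 584 = 882 + 584 = 1466)
(k - 733)*(j(12, 3) + (367 - 92)) = (1466 - 733)*((-13 + 3)/12 + (367 - 92)) = 733*((1/12)*(-10) + 275) = 733*(-⅚ + 275) = 733*(1645/6) = 1205785/6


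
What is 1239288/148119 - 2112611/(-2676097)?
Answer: 1209790909215/132126937181 ≈ 9.1563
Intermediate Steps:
1239288/148119 - 2112611/(-2676097) = 1239288*(1/148119) - 2112611*(-1/2676097) = 413096/49373 + 2112611/2676097 = 1209790909215/132126937181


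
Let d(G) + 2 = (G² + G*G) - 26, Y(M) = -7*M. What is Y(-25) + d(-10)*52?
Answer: 9119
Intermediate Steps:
d(G) = -28 + 2*G² (d(G) = -2 + ((G² + G*G) - 26) = -2 + ((G² + G²) - 26) = -2 + (2*G² - 26) = -2 + (-26 + 2*G²) = -28 + 2*G²)
Y(-25) + d(-10)*52 = -7*(-25) + (-28 + 2*(-10)²)*52 = 175 + (-28 + 2*100)*52 = 175 + (-28 + 200)*52 = 175 + 172*52 = 175 + 8944 = 9119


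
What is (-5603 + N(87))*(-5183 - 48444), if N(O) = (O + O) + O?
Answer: 286475434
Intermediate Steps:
N(O) = 3*O (N(O) = 2*O + O = 3*O)
(-5603 + N(87))*(-5183 - 48444) = (-5603 + 3*87)*(-5183 - 48444) = (-5603 + 261)*(-53627) = -5342*(-53627) = 286475434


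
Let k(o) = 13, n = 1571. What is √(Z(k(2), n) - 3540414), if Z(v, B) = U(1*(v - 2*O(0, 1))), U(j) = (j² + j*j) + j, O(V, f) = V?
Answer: I*√3540063 ≈ 1881.5*I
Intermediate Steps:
U(j) = j + 2*j² (U(j) = (j² + j²) + j = 2*j² + j = j + 2*j²)
Z(v, B) = v*(1 + 2*v) (Z(v, B) = (1*(v - 2*0))*(1 + 2*(1*(v - 2*0))) = (1*(v + 0))*(1 + 2*(1*(v + 0))) = (1*v)*(1 + 2*(1*v)) = v*(1 + 2*v))
√(Z(k(2), n) - 3540414) = √(13*(1 + 2*13) - 3540414) = √(13*(1 + 26) - 3540414) = √(13*27 - 3540414) = √(351 - 3540414) = √(-3540063) = I*√3540063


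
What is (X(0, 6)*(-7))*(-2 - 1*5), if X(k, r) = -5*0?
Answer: 0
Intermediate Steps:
X(k, r) = 0
(X(0, 6)*(-7))*(-2 - 1*5) = (0*(-7))*(-2 - 1*5) = 0*(-2 - 5) = 0*(-7) = 0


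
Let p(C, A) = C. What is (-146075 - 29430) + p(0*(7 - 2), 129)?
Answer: -175505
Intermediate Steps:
(-146075 - 29430) + p(0*(7 - 2), 129) = (-146075 - 29430) + 0*(7 - 2) = -175505 + 0*5 = -175505 + 0 = -175505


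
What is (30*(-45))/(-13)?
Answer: 1350/13 ≈ 103.85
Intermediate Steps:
(30*(-45))/(-13) = -1350*(-1/13) = 1350/13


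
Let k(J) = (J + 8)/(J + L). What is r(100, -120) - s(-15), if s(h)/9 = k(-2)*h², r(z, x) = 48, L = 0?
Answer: 6123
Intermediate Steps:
k(J) = (8 + J)/J (k(J) = (J + 8)/(J + 0) = (8 + J)/J)
s(h) = -27*h² (s(h) = 9*(((8 - 2)/(-2))*h²) = 9*((-½*6)*h²) = 9*(-3*h²) = -27*h²)
r(100, -120) - s(-15) = 48 - (-27)*(-15)² = 48 - (-27)*225 = 48 - 1*(-6075) = 48 + 6075 = 6123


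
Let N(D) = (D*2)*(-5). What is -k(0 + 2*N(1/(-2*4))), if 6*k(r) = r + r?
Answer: -⅚ ≈ -0.83333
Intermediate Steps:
N(D) = -10*D (N(D) = (2*D)*(-5) = -10*D)
k(r) = r/3 (k(r) = (r + r)/6 = (2*r)/6 = r/3)
-k(0 + 2*N(1/(-2*4))) = -(0 + 2*(-10/((-2*4))))/3 = -(0 + 2*(-10/(-8)))/3 = -(0 + 2*(-10*(-⅛)))/3 = -(0 + 2*(5/4))/3 = -(0 + 5/2)/3 = -5/(3*2) = -1*⅚ = -⅚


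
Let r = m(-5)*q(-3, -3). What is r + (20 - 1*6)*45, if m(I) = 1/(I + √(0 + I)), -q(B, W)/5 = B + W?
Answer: 625 - I*√5 ≈ 625.0 - 2.2361*I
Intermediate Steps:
q(B, W) = -5*B - 5*W (q(B, W) = -5*(B + W) = -5*B - 5*W)
m(I) = 1/(I + √I)
r = 30/(-5 + I*√5) (r = (-5*(-3) - 5*(-3))/(-5 + √(-5)) = (15 + 15)/(-5 + I*√5) = 30/(-5 + I*√5) ≈ -5.0 - 2.2361*I)
r + (20 - 1*6)*45 = (-5 - I*√5) + (20 - 1*6)*45 = (-5 - I*√5) + (20 - 6)*45 = (-5 - I*√5) + 14*45 = (-5 - I*√5) + 630 = 625 - I*√5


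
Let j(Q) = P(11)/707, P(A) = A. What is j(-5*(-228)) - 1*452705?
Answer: -320062424/707 ≈ -4.5271e+5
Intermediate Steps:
j(Q) = 11/707
j(-5*(-228)) - 1*452705 = 11/707 - 1*452705 = 11/707 - 452705 = -320062424/707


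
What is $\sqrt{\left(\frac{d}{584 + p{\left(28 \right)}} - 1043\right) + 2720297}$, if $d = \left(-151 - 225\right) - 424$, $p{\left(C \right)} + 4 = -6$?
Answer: $\frac{\sqrt{223982117926}}{287} \approx 1649.0$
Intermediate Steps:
$p{\left(C \right)} = -10$ ($p{\left(C \right)} = -4 - 6 = -10$)
$d = -800$ ($d = \left(-151 - 225\right) - 424 = -376 - 424 = -800$)
$\sqrt{\left(\frac{d}{584 + p{\left(28 \right)}} - 1043\right) + 2720297} = \sqrt{\left(\frac{1}{584 - 10} \left(-800\right) - 1043\right) + 2720297} = \sqrt{\left(\frac{1}{574} \left(-800\right) - 1043\right) + 2720297} = \sqrt{\left(- \frac{400}{287} - 1043\right) + 2720297} = \sqrt{- \frac{299741}{287} + 2720297} = \sqrt{\frac{780425498}{287}} = \frac{\sqrt{223982117926}}{287}$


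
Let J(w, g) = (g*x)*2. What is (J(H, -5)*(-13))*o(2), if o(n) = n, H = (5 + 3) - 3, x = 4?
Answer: 1040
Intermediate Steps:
H = 5 (H = 8 - 3 = 5)
J(w, g) = 8*g (J(w, g) = (g*4)*2 = (4*g)*2 = 8*g)
(J(H, -5)*(-13))*o(2) = ((8*(-5))*(-13))*2 = -40*(-13)*2 = 520*2 = 1040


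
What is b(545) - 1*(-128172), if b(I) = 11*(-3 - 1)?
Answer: 128128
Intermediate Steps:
b(I) = -44 (b(I) = 11*(-4) = -44)
b(545) - 1*(-128172) = -44 - 1*(-128172) = -44 + 128172 = 128128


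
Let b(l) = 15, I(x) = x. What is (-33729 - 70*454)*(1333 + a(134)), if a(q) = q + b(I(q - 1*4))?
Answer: -97084338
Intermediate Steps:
a(q) = 15 + q (a(q) = q + 15 = 15 + q)
(-33729 - 70*454)*(1333 + a(134)) = (-33729 - 70*454)*(1333 + (15 + 134)) = (-33729 - 31780)*(1333 + 149) = -65509*1482 = -97084338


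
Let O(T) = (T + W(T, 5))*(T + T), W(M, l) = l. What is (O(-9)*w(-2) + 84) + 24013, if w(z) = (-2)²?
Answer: 24385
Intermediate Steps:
O(T) = 2*T*(5 + T) (O(T) = (T + 5)*(T + T) = (5 + T)*(2*T) = 2*T*(5 + T))
w(z) = 4
(O(-9)*w(-2) + 84) + 24013 = ((2*(-9)*(5 - 9))*4 + 84) + 24013 = ((2*(-9)*(-4))*4 + 84) + 24013 = (72*4 + 84) + 24013 = (288 + 84) + 24013 = 372 + 24013 = 24385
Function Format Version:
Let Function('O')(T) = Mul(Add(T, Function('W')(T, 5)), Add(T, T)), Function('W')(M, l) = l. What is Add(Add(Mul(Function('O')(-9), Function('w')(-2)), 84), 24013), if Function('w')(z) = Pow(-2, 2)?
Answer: 24385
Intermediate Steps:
Function('O')(T) = Mul(2, T, Add(5, T)) (Function('O')(T) = Mul(Add(T, 5), Add(T, T)) = Mul(Add(5, T), Mul(2, T)) = Mul(2, T, Add(5, T)))
Function('w')(z) = 4
Add(Add(Mul(Function('O')(-9), Function('w')(-2)), 84), 24013) = Add(Add(Mul(Mul(2, -9, Add(5, -9)), 4), 84), 24013) = Add(Add(Mul(Mul(2, -9, -4), 4), 84), 24013) = Add(Add(Mul(72, 4), 84), 24013) = Add(Add(288, 84), 24013) = Add(372, 24013) = 24385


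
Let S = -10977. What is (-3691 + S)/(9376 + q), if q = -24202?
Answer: 7334/7413 ≈ 0.98934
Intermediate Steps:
(-3691 + S)/(9376 + q) = (-3691 - 10977)/(9376 - 24202) = -14668/(-14826) = -14668*(-1/14826) = 7334/7413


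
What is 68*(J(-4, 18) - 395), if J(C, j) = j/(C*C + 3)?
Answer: -509116/19 ≈ -26796.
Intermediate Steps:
J(C, j) = j/(3 + C²) (J(C, j) = j/(C² + 3) = j/(3 + C²))
68*(J(-4, 18) - 395) = 68*(18/(3 + (-4)²) - 395) = 68*(18/(3 + 16) - 395) = 68*(18/19 - 395) = 68*(-7487/19) = -509116/19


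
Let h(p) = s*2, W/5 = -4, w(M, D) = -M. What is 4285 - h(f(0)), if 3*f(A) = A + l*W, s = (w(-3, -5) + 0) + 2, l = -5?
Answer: 4275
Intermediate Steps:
W = -20 (W = 5*(-4) = -20)
s = 5 (s = (-1*(-3) + 0) + 2 = (3 + 0) + 2 = 3 + 2 = 5)
f(A) = 100/3 + A/3 (f(A) = (A - 5*(-20))/3 = (A + 100)/3 = (100 + A)/3 = 100/3 + A/3)
h(p) = 10 (h(p) = 5*2 = 10)
4285 - h(f(0)) = 4285 - 1*10 = 4285 - 10 = 4275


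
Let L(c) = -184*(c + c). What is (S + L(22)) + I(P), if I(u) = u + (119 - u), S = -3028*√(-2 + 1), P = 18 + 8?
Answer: -7977 - 3028*I ≈ -7977.0 - 3028.0*I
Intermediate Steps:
P = 26
S = -3028*I ≈ -3028.0*I
I(u) = 119
L(c) = -368*c
(S + L(22)) + I(P) = (-3028*I - 368*22) + 119 = (-3028*I - 8096) + 119 = (-8096 - 3028*I) + 119 = -7977 - 3028*I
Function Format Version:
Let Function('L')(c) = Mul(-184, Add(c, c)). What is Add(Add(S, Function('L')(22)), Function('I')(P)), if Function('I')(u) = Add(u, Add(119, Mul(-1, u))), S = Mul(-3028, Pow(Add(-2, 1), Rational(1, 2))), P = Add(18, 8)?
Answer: Add(-7977, Mul(-3028, I)) ≈ Add(-7977.0, Mul(-3028.0, I))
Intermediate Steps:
P = 26
S = Mul(-3028, I) (S = Mul(-3028, Pow(-1, Rational(1, 2))) = Mul(-3028, I) ≈ Mul(-3028.0, I))
Function('I')(u) = 119
Function('L')(c) = Mul(-368, c) (Function('L')(c) = Mul(-184, Mul(2, c)) = Mul(-368, c))
Add(Add(S, Function('L')(22)), Function('I')(P)) = Add(Add(Mul(-3028, I), Mul(-368, 22)), 119) = Add(Add(Mul(-3028, I), -8096), 119) = Add(Add(-8096, Mul(-3028, I)), 119) = Add(-7977, Mul(-3028, I))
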